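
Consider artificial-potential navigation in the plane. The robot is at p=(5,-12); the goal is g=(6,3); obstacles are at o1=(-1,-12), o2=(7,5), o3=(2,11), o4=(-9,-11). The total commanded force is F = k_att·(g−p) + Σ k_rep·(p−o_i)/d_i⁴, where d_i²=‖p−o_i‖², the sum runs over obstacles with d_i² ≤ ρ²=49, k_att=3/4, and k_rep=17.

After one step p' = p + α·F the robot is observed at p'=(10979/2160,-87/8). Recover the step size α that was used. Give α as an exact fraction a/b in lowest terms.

F_att = 3/4·(g−p) = 3/4·(1,15) = (0.7500,11.2500)
o1: d²=36 ≤ ρ²=49; F_rep = 17·(6,0)/36² = (0.0787,0.0000)
o2: d²=293 > ρ²=49 → inactive
o3: d²=538 > ρ²=49 → inactive
o4: d²=197 > ρ²=49 → inactive
F = F_att + ΣF_rep = (0.8287,11.2500)
Δp = p'−p = (0.0829,1.1250); α = Δx/Fx = (179/2160) / (179/216) = 1/10
check: Δy/Fy = (9/8) / (45/4) = 1/10 ✓

α = 1/10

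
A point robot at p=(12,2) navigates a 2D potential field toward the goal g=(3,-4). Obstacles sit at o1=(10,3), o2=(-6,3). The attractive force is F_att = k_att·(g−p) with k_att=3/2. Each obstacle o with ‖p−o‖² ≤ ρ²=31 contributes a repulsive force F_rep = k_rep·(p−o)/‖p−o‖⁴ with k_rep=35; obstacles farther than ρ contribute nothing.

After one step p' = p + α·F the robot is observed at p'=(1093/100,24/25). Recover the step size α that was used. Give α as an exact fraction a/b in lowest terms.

α = 1/10

F_att = 3/2·(g−p) = 3/2·(-9,-6) = (-13.5000,-9.0000)
o1: d²=5 ≤ ρ²=31; F_rep = 35·(2,-1)/5² = (2.8000,-1.4000)
o2: d²=325 > ρ²=31 → inactive
F = F_att + ΣF_rep = (-10.7000,-10.4000)
Δp = p'−p = (-1.0700,-1.0400); α = Δx/Fx = (-107/100) / (-107/10) = 1/10
check: Δy/Fy = (-26/25) / (-52/5) = 1/10 ✓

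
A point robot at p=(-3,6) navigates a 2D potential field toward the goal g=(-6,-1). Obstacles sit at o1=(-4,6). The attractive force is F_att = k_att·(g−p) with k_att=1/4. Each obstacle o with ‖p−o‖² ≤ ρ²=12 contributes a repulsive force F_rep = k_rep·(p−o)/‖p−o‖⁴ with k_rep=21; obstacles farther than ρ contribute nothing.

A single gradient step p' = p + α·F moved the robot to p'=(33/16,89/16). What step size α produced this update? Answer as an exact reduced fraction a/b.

F_att = 1/4·(g−p) = 1/4·(-3,-7) = (-0.7500,-1.7500)
o1: d²=1 ≤ ρ²=12; F_rep = 21·(1,0)/1² = (21.0000,0.0000)
F = F_att + ΣF_rep = (20.2500,-1.7500)
Δp = p'−p = (5.0625,-0.4375); α = Δx/Fx = (81/16) / (81/4) = 1/4
check: Δy/Fy = (-7/16) / (-7/4) = 1/4 ✓

α = 1/4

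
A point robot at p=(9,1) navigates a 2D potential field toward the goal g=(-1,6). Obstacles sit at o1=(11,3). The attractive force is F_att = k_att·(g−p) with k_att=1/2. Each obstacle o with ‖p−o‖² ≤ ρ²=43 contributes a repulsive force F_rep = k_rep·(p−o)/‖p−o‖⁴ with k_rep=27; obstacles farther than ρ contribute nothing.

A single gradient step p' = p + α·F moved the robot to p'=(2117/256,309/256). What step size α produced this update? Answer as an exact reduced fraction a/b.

α = 1/8

F_att = 1/2·(g−p) = 1/2·(-10,5) = (-5.0000,2.5000)
o1: d²=8 ≤ ρ²=43; F_rep = 27·(-2,-2)/8² = (-0.8438,-0.8438)
F = F_att + ΣF_rep = (-5.8438,1.6562)
Δp = p'−p = (-0.7305,0.2070); α = Δx/Fx = (-187/256) / (-187/32) = 1/8
check: Δy/Fy = (53/256) / (53/32) = 1/8 ✓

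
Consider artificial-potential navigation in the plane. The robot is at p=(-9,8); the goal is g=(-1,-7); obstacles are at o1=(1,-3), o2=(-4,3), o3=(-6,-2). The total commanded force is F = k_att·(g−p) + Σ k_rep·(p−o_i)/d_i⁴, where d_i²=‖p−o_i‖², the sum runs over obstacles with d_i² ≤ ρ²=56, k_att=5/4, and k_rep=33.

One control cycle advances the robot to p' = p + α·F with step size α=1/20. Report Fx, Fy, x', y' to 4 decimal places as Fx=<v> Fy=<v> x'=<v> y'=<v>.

F_att = 5/4·(g−p) = 5/4·(8,-15) = (10.0000,-18.7500)
o1: d²=221 > ρ²=56 → inactive
o2: d²=50 ≤ ρ²=56; F_rep = 33·(-5,5)/50² = (-0.0660,0.0660)
o3: d²=109 > ρ²=56 → inactive
F = F_att + ΣF_rep = (9.9340,-18.6840)
p' = p + 1/20·F = (-8.5033,7.0658)

Fx=9.9340 Fy=-18.6840 x'=-8.5033 y'=7.0658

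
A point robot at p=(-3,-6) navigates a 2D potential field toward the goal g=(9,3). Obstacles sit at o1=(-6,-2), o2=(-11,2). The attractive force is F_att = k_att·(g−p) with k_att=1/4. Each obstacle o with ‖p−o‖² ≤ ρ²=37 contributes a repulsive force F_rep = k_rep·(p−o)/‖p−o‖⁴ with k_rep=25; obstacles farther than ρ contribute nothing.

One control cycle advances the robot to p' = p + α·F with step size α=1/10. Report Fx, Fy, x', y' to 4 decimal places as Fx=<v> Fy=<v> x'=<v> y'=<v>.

F_att = 1/4·(g−p) = 1/4·(12,9) = (3.0000,2.2500)
o1: d²=25 ≤ ρ²=37; F_rep = 25·(3,-4)/25² = (0.1200,-0.1600)
o2: d²=128 > ρ²=37 → inactive
F = F_att + ΣF_rep = (3.1200,2.0900)
p' = p + 1/10·F = (-2.6880,-5.7910)

Fx=3.1200 Fy=2.0900 x'=-2.6880 y'=-5.7910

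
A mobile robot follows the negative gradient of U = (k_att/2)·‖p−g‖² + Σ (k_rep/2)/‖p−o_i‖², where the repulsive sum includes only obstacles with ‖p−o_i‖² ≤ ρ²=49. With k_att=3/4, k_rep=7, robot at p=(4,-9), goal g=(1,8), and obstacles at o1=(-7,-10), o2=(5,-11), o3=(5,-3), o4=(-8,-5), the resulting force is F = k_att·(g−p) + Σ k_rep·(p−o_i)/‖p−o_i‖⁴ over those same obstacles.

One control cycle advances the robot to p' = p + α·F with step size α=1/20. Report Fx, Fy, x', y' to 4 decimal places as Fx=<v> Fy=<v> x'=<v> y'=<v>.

F_att = 3/4·(g−p) = 3/4·(-3,17) = (-2.2500,12.7500)
o1: d²=122 > ρ²=49 → inactive
o2: d²=5 ≤ ρ²=49; F_rep = 7·(-1,2)/5² = (-0.2800,0.5600)
o3: d²=37 ≤ ρ²=49; F_rep = 7·(-1,-6)/37² = (-0.0051,-0.0307)
o4: d²=160 > ρ²=49 → inactive
F = F_att + ΣF_rep = (-2.5351,13.2793)
p' = p + 1/20·F = (3.8732,-8.3360)

Fx=-2.5351 Fy=13.2793 x'=3.8732 y'=-8.3360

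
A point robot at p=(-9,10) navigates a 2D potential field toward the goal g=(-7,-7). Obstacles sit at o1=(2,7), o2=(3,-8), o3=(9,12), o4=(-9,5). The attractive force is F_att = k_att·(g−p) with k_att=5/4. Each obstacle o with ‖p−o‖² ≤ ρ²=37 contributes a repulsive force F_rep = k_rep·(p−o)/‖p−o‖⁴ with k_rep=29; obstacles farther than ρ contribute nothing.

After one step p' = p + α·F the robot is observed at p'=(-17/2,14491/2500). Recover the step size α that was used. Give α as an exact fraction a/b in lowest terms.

α = 1/5

F_att = 5/4·(g−p) = 5/4·(2,-17) = (2.5000,-21.2500)
o1: d²=130 > ρ²=37 → inactive
o2: d²=468 > ρ²=37 → inactive
o3: d²=328 > ρ²=37 → inactive
o4: d²=25 ≤ ρ²=37; F_rep = 29·(0,5)/25² = (0.0000,0.2320)
F = F_att + ΣF_rep = (2.5000,-21.0180)
Δp = p'−p = (0.5000,-4.2036); α = Δx/Fx = (1/2) / (5/2) = 1/5
check: Δy/Fy = (-10509/2500) / (-10509/500) = 1/5 ✓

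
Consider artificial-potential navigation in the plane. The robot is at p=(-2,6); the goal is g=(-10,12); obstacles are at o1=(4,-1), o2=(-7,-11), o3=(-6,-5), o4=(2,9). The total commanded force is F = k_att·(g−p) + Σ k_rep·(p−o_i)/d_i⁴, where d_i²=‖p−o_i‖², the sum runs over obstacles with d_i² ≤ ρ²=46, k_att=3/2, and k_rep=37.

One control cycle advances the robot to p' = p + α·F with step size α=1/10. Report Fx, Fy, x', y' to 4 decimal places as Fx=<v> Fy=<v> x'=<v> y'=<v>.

Fx=-12.2368 Fy=8.8224 x'=-3.2237 y'=6.8822

F_att = 3/2·(g−p) = 3/2·(-8,6) = (-12.0000,9.0000)
o1: d²=85 > ρ²=46 → inactive
o2: d²=314 > ρ²=46 → inactive
o3: d²=137 > ρ²=46 → inactive
o4: d²=25 ≤ ρ²=46; F_rep = 37·(-4,-3)/25² = (-0.2368,-0.1776)
F = F_att + ΣF_rep = (-12.2368,8.8224)
p' = p + 1/10·F = (-3.2237,6.8822)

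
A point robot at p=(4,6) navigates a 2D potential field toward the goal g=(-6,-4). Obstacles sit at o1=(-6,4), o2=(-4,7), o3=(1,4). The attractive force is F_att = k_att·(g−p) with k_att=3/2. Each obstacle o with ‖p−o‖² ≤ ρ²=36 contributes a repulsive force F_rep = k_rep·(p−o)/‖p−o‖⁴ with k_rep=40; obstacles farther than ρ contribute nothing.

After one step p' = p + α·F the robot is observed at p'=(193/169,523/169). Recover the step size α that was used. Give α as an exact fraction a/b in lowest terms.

α = 1/5

F_att = 3/2·(g−p) = 3/2·(-10,-10) = (-15.0000,-15.0000)
o1: d²=104 > ρ²=36 → inactive
o2: d²=65 > ρ²=36 → inactive
o3: d²=13 ≤ ρ²=36; F_rep = 40·(3,2)/13² = (0.7101,0.4734)
F = F_att + ΣF_rep = (-14.2899,-14.5266)
Δp = p'−p = (-2.8580,-2.9053); α = Δx/Fx = (-483/169) / (-2415/169) = 1/5
check: Δy/Fy = (-491/169) / (-2455/169) = 1/5 ✓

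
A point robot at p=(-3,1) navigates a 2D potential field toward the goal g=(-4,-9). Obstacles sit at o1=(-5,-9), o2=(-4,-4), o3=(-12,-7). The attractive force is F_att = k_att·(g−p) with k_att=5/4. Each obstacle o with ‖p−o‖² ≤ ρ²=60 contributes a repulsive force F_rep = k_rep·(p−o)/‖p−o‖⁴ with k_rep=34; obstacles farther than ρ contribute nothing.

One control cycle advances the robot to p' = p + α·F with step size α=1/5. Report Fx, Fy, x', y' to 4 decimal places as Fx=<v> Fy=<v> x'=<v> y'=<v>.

F_att = 5/4·(g−p) = 5/4·(-1,-10) = (-1.2500,-12.5000)
o1: d²=104 > ρ²=60 → inactive
o2: d²=26 ≤ ρ²=60; F_rep = 34·(1,5)/26² = (0.0503,0.2515)
o3: d²=145 > ρ²=60 → inactive
F = F_att + ΣF_rep = (-1.1997,-12.2485)
p' = p + 1/5·F = (-3.2399,-1.4497)

Fx=-1.1997 Fy=-12.2485 x'=-3.2399 y'=-1.4497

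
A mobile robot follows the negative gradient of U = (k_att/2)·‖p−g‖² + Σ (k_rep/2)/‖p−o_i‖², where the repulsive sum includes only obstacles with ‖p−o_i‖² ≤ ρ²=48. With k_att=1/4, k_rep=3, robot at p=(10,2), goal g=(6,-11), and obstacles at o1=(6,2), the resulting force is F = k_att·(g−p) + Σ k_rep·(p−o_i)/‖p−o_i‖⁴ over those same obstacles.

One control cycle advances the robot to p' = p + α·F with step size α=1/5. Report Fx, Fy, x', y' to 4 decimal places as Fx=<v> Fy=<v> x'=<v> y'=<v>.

Fx=-0.9531 Fy=-3.2500 x'=9.8094 y'=1.3500

F_att = 1/4·(g−p) = 1/4·(-4,-13) = (-1.0000,-3.2500)
o1: d²=16 ≤ ρ²=48; F_rep = 3·(4,0)/16² = (0.0469,0.0000)
F = F_att + ΣF_rep = (-0.9531,-3.2500)
p' = p + 1/5·F = (9.8094,1.3500)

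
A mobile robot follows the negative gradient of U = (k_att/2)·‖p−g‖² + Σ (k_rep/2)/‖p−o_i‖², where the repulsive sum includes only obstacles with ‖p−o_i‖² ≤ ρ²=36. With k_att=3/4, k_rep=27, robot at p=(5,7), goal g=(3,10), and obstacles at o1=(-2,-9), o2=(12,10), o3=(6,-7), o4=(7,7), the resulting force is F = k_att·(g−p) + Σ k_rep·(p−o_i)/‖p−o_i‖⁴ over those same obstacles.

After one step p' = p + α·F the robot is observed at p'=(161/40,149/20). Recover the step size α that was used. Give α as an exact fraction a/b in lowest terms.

F_att = 3/4·(g−p) = 3/4·(-2,3) = (-1.5000,2.2500)
o1: d²=305 > ρ²=36 → inactive
o2: d²=58 > ρ²=36 → inactive
o3: d²=197 > ρ²=36 → inactive
o4: d²=4 ≤ ρ²=36; F_rep = 27·(-2,0)/4² = (-3.3750,0.0000)
F = F_att + ΣF_rep = (-4.8750,2.2500)
Δp = p'−p = (-0.9750,0.4500); α = Δx/Fx = (-39/40) / (-39/8) = 1/5
check: Δy/Fy = (9/20) / (9/4) = 1/5 ✓

α = 1/5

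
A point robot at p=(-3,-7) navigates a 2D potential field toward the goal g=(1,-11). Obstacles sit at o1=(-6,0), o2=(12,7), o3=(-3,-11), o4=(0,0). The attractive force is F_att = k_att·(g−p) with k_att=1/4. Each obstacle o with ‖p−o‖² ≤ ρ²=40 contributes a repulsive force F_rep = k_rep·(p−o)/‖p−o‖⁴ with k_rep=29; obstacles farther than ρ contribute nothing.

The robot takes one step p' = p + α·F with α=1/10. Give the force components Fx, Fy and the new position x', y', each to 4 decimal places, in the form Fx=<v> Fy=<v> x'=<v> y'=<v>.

Fx=1.0000 Fy=-0.5469 x'=-2.9000 y'=-7.0547

F_att = 1/4·(g−p) = 1/4·(4,-4) = (1.0000,-1.0000)
o1: d²=58 > ρ²=40 → inactive
o2: d²=421 > ρ²=40 → inactive
o3: d²=16 ≤ ρ²=40; F_rep = 29·(0,4)/16² = (0.0000,0.4531)
o4: d²=58 > ρ²=40 → inactive
F = F_att + ΣF_rep = (1.0000,-0.5469)
p' = p + 1/10·F = (-2.9000,-7.0547)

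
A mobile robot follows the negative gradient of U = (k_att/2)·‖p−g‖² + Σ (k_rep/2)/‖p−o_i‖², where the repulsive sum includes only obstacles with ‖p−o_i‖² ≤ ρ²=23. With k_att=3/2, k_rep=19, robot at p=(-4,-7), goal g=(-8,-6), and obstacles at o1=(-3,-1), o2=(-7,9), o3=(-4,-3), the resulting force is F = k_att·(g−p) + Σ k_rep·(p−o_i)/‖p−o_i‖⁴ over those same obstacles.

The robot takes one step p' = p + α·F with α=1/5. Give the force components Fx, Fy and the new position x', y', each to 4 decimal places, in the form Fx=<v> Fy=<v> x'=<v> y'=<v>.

Fx=-6.0000 Fy=1.2031 x'=-5.2000 y'=-6.7594

F_att = 3/2·(g−p) = 3/2·(-4,1) = (-6.0000,1.5000)
o1: d²=37 > ρ²=23 → inactive
o2: d²=265 > ρ²=23 → inactive
o3: d²=16 ≤ ρ²=23; F_rep = 19·(0,-4)/16² = (0.0000,-0.2969)
F = F_att + ΣF_rep = (-6.0000,1.2031)
p' = p + 1/5·F = (-5.2000,-6.7594)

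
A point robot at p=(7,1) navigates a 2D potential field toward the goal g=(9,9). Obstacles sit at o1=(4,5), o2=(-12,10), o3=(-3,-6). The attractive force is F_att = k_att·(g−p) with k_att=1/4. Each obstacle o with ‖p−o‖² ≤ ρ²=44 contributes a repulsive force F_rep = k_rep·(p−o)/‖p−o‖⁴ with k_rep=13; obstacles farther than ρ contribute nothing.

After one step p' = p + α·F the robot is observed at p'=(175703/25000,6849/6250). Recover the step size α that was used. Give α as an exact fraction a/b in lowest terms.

F_att = 1/4·(g−p) = 1/4·(2,8) = (0.5000,2.0000)
o1: d²=25 ≤ ρ²=44; F_rep = 13·(3,-4)/25² = (0.0624,-0.0832)
o2: d²=442 > ρ²=44 → inactive
o3: d²=149 > ρ²=44 → inactive
F = F_att + ΣF_rep = (0.5624,1.9168)
Δp = p'−p = (0.0281,0.0958); α = Δx/Fx = (703/25000) / (703/1250) = 1/20
check: Δy/Fy = (599/6250) / (1198/625) = 1/20 ✓

α = 1/20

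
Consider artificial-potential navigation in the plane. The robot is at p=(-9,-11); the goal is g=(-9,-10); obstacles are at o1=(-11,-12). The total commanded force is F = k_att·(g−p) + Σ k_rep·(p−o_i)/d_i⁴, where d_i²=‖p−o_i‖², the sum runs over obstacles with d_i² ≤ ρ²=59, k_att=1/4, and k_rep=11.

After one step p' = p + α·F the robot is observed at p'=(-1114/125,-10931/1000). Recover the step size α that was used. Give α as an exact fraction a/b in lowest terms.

F_att = 1/4·(g−p) = 1/4·(0,1) = (0.0000,0.2500)
o1: d²=5 ≤ ρ²=59; F_rep = 11·(2,1)/5² = (0.8800,0.4400)
F = F_att + ΣF_rep = (0.8800,0.6900)
Δp = p'−p = (0.0880,0.0690); α = Δx/Fx = (11/125) / (22/25) = 1/10
check: Δy/Fy = (69/1000) / (69/100) = 1/10 ✓

α = 1/10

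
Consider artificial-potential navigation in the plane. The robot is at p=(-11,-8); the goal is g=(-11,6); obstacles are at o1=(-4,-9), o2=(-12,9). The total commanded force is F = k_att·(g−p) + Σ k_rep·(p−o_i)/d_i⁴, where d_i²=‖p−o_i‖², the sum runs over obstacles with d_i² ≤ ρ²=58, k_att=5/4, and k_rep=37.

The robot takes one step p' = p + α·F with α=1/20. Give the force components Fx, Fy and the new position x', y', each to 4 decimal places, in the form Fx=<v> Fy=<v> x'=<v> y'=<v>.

Fx=-0.1036 Fy=17.5148 x'=-11.0052 y'=-7.1243

F_att = 5/4·(g−p) = 5/4·(0,14) = (0.0000,17.5000)
o1: d²=50 ≤ ρ²=58; F_rep = 37·(-7,1)/50² = (-0.1036,0.0148)
o2: d²=290 > ρ²=58 → inactive
F = F_att + ΣF_rep = (-0.1036,17.5148)
p' = p + 1/20·F = (-11.0052,-7.1243)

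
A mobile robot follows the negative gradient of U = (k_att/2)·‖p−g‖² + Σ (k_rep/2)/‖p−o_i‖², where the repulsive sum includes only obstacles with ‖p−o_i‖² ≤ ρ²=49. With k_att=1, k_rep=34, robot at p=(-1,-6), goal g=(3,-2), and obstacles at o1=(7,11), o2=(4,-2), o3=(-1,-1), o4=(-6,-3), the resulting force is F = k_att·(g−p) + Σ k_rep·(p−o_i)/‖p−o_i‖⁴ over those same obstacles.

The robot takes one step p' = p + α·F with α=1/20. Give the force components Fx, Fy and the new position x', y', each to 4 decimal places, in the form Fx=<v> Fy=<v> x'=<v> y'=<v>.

Fx=4.0459 Fy=3.5589 x'=-0.7977 y'=-5.8221

F_att = 1·(g−p) = 1·(4,4) = (4.0000,4.0000)
o1: d²=353 > ρ²=49 → inactive
o2: d²=41 ≤ ρ²=49; F_rep = 34·(-5,-4)/41² = (-0.1011,-0.0809)
o3: d²=25 ≤ ρ²=49; F_rep = 34·(0,-5)/25² = (0.0000,-0.2720)
o4: d²=34 ≤ ρ²=49; F_rep = 34·(5,-3)/34² = (0.1471,-0.0882)
F = F_att + ΣF_rep = (4.0459,3.5589)
p' = p + 1/20·F = (-0.7977,-5.8221)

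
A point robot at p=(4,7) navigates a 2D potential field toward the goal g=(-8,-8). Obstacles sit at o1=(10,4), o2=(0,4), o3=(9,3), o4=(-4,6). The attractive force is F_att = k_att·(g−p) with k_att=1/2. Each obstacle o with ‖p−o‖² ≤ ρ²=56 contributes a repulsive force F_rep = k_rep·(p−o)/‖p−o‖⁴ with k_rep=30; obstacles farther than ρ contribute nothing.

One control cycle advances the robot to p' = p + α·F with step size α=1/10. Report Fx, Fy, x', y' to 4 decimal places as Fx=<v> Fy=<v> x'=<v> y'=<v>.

Fx=-5.9861 Fy=-7.2402 x'=3.4014 y'=6.2760

F_att = 1/2·(g−p) = 1/2·(-12,-15) = (-6.0000,-7.5000)
o1: d²=45 ≤ ρ²=56; F_rep = 30·(-6,3)/45² = (-0.0889,0.0444)
o2: d²=25 ≤ ρ²=56; F_rep = 30·(4,3)/25² = (0.1920,0.1440)
o3: d²=41 ≤ ρ²=56; F_rep = 30·(-5,4)/41² = (-0.0892,0.0714)
o4: d²=65 > ρ²=56 → inactive
F = F_att + ΣF_rep = (-5.9861,-7.2402)
p' = p + 1/10·F = (3.4014,6.2760)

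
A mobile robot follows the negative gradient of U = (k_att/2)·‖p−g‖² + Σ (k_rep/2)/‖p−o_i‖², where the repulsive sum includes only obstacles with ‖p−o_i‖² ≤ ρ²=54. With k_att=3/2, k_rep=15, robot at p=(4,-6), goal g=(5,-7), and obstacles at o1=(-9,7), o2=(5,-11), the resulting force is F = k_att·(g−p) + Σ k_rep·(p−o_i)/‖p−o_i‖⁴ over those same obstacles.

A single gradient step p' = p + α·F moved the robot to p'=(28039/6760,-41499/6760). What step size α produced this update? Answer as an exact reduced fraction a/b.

α = 1/10

F_att = 3/2·(g−p) = 3/2·(1,-1) = (1.5000,-1.5000)
o1: d²=338 > ρ²=54 → inactive
o2: d²=26 ≤ ρ²=54; F_rep = 15·(-1,5)/26² = (-0.0222,0.1109)
F = F_att + ΣF_rep = (1.4778,-1.3891)
Δp = p'−p = (0.1478,-0.1389); α = Δx/Fx = (999/6760) / (999/676) = 1/10
check: Δy/Fy = (-939/6760) / (-939/676) = 1/10 ✓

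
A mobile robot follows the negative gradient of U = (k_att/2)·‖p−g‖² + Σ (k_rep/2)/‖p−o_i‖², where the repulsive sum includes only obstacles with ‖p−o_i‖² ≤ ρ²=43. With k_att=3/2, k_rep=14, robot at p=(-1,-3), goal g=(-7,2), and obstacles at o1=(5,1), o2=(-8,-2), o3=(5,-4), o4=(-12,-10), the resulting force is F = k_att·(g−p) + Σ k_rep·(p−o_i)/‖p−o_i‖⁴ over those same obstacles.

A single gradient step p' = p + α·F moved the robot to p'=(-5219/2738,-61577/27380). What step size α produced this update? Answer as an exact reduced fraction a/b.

F_att = 3/2·(g−p) = 3/2·(-6,5) = (-9.0000,7.5000)
o1: d²=52 > ρ²=43 → inactive
o2: d²=50 > ρ²=43 → inactive
o3: d²=37 ≤ ρ²=43; F_rep = 14·(-6,1)/37² = (-0.0614,0.0102)
o4: d²=170 > ρ²=43 → inactive
F = F_att + ΣF_rep = (-9.0614,7.5102)
Δp = p'−p = (-0.9061,0.7510); α = Δx/Fx = (-2481/2738) / (-12405/1369) = 1/10
check: Δy/Fy = (20563/27380) / (20563/2738) = 1/10 ✓

α = 1/10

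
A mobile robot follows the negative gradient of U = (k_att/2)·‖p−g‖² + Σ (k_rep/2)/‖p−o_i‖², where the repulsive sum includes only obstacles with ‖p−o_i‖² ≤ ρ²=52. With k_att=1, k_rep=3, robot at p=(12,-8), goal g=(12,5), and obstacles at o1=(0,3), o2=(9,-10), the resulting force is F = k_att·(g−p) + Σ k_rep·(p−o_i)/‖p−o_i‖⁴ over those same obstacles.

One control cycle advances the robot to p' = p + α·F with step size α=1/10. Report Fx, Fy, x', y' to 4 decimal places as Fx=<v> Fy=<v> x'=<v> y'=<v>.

Fx=0.0533 Fy=13.0355 x'=12.0053 y'=-6.6964

F_att = 1·(g−p) = 1·(0,13) = (0.0000,13.0000)
o1: d²=265 > ρ²=52 → inactive
o2: d²=13 ≤ ρ²=52; F_rep = 3·(3,2)/13² = (0.0533,0.0355)
F = F_att + ΣF_rep = (0.0533,13.0355)
p' = p + 1/10·F = (12.0053,-6.6964)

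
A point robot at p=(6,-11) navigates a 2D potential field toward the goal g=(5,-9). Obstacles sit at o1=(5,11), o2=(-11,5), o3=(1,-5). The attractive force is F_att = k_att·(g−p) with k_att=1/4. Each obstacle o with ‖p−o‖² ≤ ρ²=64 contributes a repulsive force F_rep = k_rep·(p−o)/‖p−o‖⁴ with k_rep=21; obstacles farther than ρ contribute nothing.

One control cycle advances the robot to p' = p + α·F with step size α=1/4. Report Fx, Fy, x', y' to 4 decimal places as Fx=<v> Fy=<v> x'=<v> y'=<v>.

Fx=-0.2218 Fy=0.4661 x'=5.9446 y'=-10.8835

F_att = 1/4·(g−p) = 1/4·(-1,2) = (-0.2500,0.5000)
o1: d²=485 > ρ²=64 → inactive
o2: d²=545 > ρ²=64 → inactive
o3: d²=61 ≤ ρ²=64; F_rep = 21·(5,-6)/61² = (0.0282,-0.0339)
F = F_att + ΣF_rep = (-0.2218,0.4661)
p' = p + 1/4·F = (5.9446,-10.8835)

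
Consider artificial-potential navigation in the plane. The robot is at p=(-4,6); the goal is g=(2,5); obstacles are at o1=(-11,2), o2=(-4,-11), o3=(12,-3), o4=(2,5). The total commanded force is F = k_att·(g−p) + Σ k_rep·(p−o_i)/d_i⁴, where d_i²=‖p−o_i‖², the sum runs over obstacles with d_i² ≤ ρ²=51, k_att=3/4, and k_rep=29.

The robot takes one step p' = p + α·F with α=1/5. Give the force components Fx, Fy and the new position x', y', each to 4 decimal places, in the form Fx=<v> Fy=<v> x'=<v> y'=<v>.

Fx=4.3729 Fy=-0.7288 x'=-3.1254 y'=5.8542

F_att = 3/4·(g−p) = 3/4·(6,-1) = (4.5000,-0.7500)
o1: d²=65 > ρ²=51 → inactive
o2: d²=289 > ρ²=51 → inactive
o3: d²=337 > ρ²=51 → inactive
o4: d²=37 ≤ ρ²=51; F_rep = 29·(-6,1)/37² = (-0.1271,0.0212)
F = F_att + ΣF_rep = (4.3729,-0.7288)
p' = p + 1/5·F = (-3.1254,5.8542)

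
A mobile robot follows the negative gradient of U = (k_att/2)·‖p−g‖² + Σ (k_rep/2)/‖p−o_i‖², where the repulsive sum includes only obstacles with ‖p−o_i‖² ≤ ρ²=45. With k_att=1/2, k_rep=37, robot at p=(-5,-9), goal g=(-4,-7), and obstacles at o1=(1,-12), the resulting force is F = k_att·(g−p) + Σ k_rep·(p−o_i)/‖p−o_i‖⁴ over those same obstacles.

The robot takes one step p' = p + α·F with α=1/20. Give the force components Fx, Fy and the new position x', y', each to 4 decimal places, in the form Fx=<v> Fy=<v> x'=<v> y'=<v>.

F_att = 1/2·(g−p) = 1/2·(1,2) = (0.5000,1.0000)
o1: d²=45 ≤ ρ²=45; F_rep = 37·(-6,3)/45² = (-0.1096,0.0548)
F = F_att + ΣF_rep = (0.3904,1.0548)
p' = p + 1/20·F = (-4.9805,-8.9473)

Fx=0.3904 Fy=1.0548 x'=-4.9805 y'=-8.9473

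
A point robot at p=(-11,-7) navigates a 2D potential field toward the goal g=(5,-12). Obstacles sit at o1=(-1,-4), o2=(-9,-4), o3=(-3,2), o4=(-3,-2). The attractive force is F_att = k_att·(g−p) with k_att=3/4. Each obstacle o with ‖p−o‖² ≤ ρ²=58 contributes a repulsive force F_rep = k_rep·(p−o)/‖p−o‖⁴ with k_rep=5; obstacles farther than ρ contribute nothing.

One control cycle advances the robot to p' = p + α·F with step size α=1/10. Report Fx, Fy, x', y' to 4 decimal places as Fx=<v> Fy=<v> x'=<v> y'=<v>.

F_att = 3/4·(g−p) = 3/4·(16,-5) = (12.0000,-3.7500)
o1: d²=109 > ρ²=58 → inactive
o2: d²=13 ≤ ρ²=58; F_rep = 5·(-2,-3)/13² = (-0.0592,-0.0888)
o3: d²=145 > ρ²=58 → inactive
o4: d²=89 > ρ²=58 → inactive
F = F_att + ΣF_rep = (11.9408,-3.8388)
p' = p + 1/10·F = (-9.8059,-7.3839)

Fx=11.9408 Fy=-3.8388 x'=-9.8059 y'=-7.3839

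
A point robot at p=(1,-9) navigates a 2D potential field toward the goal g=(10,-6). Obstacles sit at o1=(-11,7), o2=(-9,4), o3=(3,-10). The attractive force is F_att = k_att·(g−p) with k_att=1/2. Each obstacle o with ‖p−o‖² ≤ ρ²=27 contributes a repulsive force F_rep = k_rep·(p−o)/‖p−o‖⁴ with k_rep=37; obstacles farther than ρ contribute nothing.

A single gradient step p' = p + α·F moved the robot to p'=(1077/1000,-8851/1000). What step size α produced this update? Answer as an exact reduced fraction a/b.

α = 1/20

F_att = 1/2·(g−p) = 1/2·(9,3) = (4.5000,1.5000)
o1: d²=400 > ρ²=27 → inactive
o2: d²=269 > ρ²=27 → inactive
o3: d²=5 ≤ ρ²=27; F_rep = 37·(-2,1)/5² = (-2.9600,1.4800)
F = F_att + ΣF_rep = (1.5400,2.9800)
Δp = p'−p = (0.0770,0.1490); α = Δx/Fx = (77/1000) / (77/50) = 1/20
check: Δy/Fy = (149/1000) / (149/50) = 1/20 ✓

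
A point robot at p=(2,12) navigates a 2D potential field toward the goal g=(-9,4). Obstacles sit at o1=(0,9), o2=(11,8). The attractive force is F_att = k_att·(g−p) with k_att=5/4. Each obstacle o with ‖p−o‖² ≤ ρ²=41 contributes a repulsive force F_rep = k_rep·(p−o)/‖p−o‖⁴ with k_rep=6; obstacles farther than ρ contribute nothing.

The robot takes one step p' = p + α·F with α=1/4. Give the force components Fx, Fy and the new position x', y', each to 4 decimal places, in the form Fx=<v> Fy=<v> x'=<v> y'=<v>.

F_att = 5/4·(g−p) = 5/4·(-11,-8) = (-13.7500,-10.0000)
o1: d²=13 ≤ ρ²=41; F_rep = 6·(2,3)/13² = (0.0710,0.1065)
o2: d²=97 > ρ²=41 → inactive
F = F_att + ΣF_rep = (-13.6790,-9.8935)
p' = p + 1/4·F = (-1.4197,9.5266)

Fx=-13.6790 Fy=-9.8935 x'=-1.4197 y'=9.5266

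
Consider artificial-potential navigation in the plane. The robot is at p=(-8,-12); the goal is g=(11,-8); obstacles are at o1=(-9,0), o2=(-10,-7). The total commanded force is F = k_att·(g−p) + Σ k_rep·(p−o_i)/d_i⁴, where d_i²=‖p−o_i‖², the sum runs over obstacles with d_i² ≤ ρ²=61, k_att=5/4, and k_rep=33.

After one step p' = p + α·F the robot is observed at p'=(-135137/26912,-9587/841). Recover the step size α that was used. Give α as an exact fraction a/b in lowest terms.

α = 1/8

F_att = 5/4·(g−p) = 5/4·(19,4) = (23.7500,5.0000)
o1: d²=145 > ρ²=61 → inactive
o2: d²=29 ≤ ρ²=61; F_rep = 33·(2,-5)/29² = (0.0785,-0.1962)
F = F_att + ΣF_rep = (23.8285,4.8038)
Δp = p'−p = (2.9786,0.6005); α = Δx/Fx = (80159/26912) / (80159/3364) = 1/8
check: Δy/Fy = (505/841) / (4040/841) = 1/8 ✓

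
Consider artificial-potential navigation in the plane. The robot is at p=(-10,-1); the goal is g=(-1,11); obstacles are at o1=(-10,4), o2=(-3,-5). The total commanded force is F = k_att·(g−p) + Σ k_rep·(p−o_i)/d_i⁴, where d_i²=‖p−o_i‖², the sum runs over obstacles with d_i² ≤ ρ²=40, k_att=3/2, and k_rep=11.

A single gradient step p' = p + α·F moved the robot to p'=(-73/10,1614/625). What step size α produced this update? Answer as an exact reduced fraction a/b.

F_att = 3/2·(g−p) = 3/2·(9,12) = (13.5000,18.0000)
o1: d²=25 ≤ ρ²=40; F_rep = 11·(0,-5)/25² = (0.0000,-0.0880)
o2: d²=65 > ρ²=40 → inactive
F = F_att + ΣF_rep = (13.5000,17.9120)
Δp = p'−p = (2.7000,3.5824); α = Δx/Fx = (27/10) / (27/2) = 1/5
check: Δy/Fy = (2239/625) / (2239/125) = 1/5 ✓

α = 1/5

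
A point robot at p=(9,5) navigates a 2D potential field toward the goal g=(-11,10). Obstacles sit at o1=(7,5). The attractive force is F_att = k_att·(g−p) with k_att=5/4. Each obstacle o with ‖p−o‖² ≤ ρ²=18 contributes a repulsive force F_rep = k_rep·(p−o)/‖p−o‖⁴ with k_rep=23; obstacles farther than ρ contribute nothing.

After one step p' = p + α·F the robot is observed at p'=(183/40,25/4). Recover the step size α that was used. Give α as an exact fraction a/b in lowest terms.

F_att = 5/4·(g−p) = 5/4·(-20,5) = (-25.0000,6.2500)
o1: d²=4 ≤ ρ²=18; F_rep = 23·(2,0)/4² = (2.8750,0.0000)
F = F_att + ΣF_rep = (-22.1250,6.2500)
Δp = p'−p = (-4.4250,1.2500); α = Δx/Fx = (-177/40) / (-177/8) = 1/5
check: Δy/Fy = (5/4) / (25/4) = 1/5 ✓

α = 1/5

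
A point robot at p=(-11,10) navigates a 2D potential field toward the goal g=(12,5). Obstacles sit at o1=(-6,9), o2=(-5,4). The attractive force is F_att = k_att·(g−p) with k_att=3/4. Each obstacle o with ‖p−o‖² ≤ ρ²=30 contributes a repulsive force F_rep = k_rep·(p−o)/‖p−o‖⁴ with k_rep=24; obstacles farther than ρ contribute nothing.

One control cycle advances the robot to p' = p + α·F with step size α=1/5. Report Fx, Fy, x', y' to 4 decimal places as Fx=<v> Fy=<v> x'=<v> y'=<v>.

Fx=17.0725 Fy=-3.7145 x'=-7.5855 y'=9.2571

F_att = 3/4·(g−p) = 3/4·(23,-5) = (17.2500,-3.7500)
o1: d²=26 ≤ ρ²=30; F_rep = 24·(-5,1)/26² = (-0.1775,0.0355)
o2: d²=72 > ρ²=30 → inactive
F = F_att + ΣF_rep = (17.0725,-3.7145)
p' = p + 1/5·F = (-7.5855,9.2571)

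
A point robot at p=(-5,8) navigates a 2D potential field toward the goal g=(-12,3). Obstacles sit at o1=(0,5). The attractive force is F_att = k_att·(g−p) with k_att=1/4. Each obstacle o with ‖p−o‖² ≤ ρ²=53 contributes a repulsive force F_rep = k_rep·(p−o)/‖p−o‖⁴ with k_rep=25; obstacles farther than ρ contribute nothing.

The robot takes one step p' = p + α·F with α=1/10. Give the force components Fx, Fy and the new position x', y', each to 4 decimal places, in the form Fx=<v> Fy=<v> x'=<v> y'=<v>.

F_att = 1/4·(g−p) = 1/4·(-7,-5) = (-1.7500,-1.2500)
o1: d²=34 ≤ ρ²=53; F_rep = 25·(-5,3)/34² = (-0.1081,0.0649)
F = F_att + ΣF_rep = (-1.8581,-1.1851)
p' = p + 1/10·F = (-5.1858,7.8815)

Fx=-1.8581 Fy=-1.1851 x'=-5.1858 y'=7.8815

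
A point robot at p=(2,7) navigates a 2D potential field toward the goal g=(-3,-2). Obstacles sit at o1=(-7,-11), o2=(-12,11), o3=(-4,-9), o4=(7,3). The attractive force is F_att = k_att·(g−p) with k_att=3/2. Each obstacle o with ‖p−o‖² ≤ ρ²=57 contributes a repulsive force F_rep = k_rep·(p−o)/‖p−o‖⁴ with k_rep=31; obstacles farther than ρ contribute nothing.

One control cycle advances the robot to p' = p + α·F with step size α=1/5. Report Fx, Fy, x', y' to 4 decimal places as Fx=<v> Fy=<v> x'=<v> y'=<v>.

Fx=-7.5922 Fy=-13.4262 x'=0.4816 y'=4.3148

F_att = 3/2·(g−p) = 3/2·(-5,-9) = (-7.5000,-13.5000)
o1: d²=405 > ρ²=57 → inactive
o2: d²=212 > ρ²=57 → inactive
o3: d²=292 > ρ²=57 → inactive
o4: d²=41 ≤ ρ²=57; F_rep = 31·(-5,4)/41² = (-0.0922,0.0738)
F = F_att + ΣF_rep = (-7.5922,-13.4262)
p' = p + 1/5·F = (0.4816,4.3148)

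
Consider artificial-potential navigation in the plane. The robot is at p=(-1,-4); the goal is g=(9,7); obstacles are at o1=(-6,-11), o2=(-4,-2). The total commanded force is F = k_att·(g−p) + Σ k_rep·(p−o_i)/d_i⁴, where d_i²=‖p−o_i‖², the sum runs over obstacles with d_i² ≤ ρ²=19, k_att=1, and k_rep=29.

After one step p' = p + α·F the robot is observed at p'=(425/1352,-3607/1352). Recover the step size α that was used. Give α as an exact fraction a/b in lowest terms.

F_att = 1·(g−p) = 1·(10,11) = (10.0000,11.0000)
o1: d²=74 > ρ²=19 → inactive
o2: d²=13 ≤ ρ²=19; F_rep = 29·(3,-2)/13² = (0.5148,-0.3432)
F = F_att + ΣF_rep = (10.5148,10.6568)
Δp = p'−p = (1.3143,1.3321); α = Δx/Fx = (1777/1352) / (1777/169) = 1/8
check: Δy/Fy = (1801/1352) / (1801/169) = 1/8 ✓

α = 1/8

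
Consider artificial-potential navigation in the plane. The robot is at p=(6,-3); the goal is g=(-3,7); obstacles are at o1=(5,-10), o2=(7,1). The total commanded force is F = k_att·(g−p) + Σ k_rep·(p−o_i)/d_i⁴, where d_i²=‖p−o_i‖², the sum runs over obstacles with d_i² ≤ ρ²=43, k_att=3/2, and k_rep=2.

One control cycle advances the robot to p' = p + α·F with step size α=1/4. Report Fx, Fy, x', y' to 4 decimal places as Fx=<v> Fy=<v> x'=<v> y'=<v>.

F_att = 3/2·(g−p) = 3/2·(-9,10) = (-13.5000,15.0000)
o1: d²=50 > ρ²=43 → inactive
o2: d²=17 ≤ ρ²=43; F_rep = 2·(-1,-4)/17² = (-0.0069,-0.0277)
F = F_att + ΣF_rep = (-13.5069,14.9723)
p' = p + 1/4·F = (2.6233,0.7431)

Fx=-13.5069 Fy=14.9723 x'=2.6233 y'=0.7431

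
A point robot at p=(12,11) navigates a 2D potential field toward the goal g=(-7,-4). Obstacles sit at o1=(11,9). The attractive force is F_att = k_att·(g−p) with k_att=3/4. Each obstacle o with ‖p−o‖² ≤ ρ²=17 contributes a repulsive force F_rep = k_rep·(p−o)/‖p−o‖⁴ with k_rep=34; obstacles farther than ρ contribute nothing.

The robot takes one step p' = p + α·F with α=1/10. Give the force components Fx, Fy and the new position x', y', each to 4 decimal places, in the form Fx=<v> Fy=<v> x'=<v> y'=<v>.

F_att = 3/4·(g−p) = 3/4·(-19,-15) = (-14.2500,-11.2500)
o1: d²=5 ≤ ρ²=17; F_rep = 34·(1,2)/5² = (1.3600,2.7200)
F = F_att + ΣF_rep = (-12.8900,-8.5300)
p' = p + 1/10·F = (10.7110,10.1470)

Fx=-12.8900 Fy=-8.5300 x'=10.7110 y'=10.1470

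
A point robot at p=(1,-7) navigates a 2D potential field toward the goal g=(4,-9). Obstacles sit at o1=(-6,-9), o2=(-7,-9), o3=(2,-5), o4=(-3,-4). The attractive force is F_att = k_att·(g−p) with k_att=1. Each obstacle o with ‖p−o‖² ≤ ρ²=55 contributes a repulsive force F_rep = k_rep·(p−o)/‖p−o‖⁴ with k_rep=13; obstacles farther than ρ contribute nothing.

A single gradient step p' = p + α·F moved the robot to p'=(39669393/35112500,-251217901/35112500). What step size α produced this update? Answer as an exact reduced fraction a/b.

α = 1/20

F_att = 1·(g−p) = 1·(3,-2) = (3.0000,-2.0000)
o1: d²=53 ≤ ρ²=55; F_rep = 13·(7,2)/53² = (0.0324,0.0093)
o2: d²=68 > ρ²=55 → inactive
o3: d²=5 ≤ ρ²=55; F_rep = 13·(-1,-2)/5² = (-0.5200,-1.0400)
o4: d²=25 ≤ ρ²=55; F_rep = 13·(4,-3)/25² = (0.0832,-0.0624)
F = F_att + ΣF_rep = (2.5956,-3.0931)
Δp = p'−p = (0.1298,-0.1547); α = Δx/Fx = (4556893/35112500) / (4556893/1755625) = 1/20
check: Δy/Fy = (-5430401/35112500) / (-5430401/1755625) = 1/20 ✓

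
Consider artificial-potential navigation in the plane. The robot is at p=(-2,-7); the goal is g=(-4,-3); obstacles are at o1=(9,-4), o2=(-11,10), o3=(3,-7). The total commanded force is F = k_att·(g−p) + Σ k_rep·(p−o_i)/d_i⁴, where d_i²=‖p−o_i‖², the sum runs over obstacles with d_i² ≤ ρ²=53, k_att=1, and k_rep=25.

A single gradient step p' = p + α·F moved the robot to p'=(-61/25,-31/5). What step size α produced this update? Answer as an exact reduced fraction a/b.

α = 1/5

F_att = 1·(g−p) = 1·(-2,4) = (-2.0000,4.0000)
o1: d²=130 > ρ²=53 → inactive
o2: d²=370 > ρ²=53 → inactive
o3: d²=25 ≤ ρ²=53; F_rep = 25·(-5,0)/25² = (-0.2000,0.0000)
F = F_att + ΣF_rep = (-2.2000,4.0000)
Δp = p'−p = (-0.4400,0.8000); α = Δx/Fx = (-11/25) / (-11/5) = 1/5
check: Δy/Fy = (4/5) / (4) = 1/5 ✓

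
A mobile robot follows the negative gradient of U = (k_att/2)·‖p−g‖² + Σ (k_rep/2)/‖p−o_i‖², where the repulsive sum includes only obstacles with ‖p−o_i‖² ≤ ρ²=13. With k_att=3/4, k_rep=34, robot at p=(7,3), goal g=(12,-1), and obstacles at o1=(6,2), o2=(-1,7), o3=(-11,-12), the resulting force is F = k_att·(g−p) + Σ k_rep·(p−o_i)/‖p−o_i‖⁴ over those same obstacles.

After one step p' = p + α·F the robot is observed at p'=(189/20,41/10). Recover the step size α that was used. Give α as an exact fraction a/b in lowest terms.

F_att = 3/4·(g−p) = 3/4·(5,-4) = (3.7500,-3.0000)
o1: d²=2 ≤ ρ²=13; F_rep = 34·(1,1)/2² = (8.5000,8.5000)
o2: d²=80 > ρ²=13 → inactive
o3: d²=549 > ρ²=13 → inactive
F = F_att + ΣF_rep = (12.2500,5.5000)
Δp = p'−p = (2.4500,1.1000); α = Δx/Fx = (49/20) / (49/4) = 1/5
check: Δy/Fy = (11/10) / (11/2) = 1/5 ✓

α = 1/5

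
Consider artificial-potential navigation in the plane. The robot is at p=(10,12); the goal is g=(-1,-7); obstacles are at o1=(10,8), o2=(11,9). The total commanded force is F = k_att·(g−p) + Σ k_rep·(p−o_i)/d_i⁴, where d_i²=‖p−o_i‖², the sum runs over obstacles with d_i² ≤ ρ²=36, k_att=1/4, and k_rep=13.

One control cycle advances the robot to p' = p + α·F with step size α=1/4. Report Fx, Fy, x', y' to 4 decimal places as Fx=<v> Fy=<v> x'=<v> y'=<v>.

F_att = 1/4·(g−p) = 1/4·(-11,-19) = (-2.7500,-4.7500)
o1: d²=16 ≤ ρ²=36; F_rep = 13·(0,4)/16² = (0.0000,0.2031)
o2: d²=10 ≤ ρ²=36; F_rep = 13·(-1,3)/10² = (-0.1300,0.3900)
F = F_att + ΣF_rep = (-2.8800,-4.1569)
p' = p + 1/4·F = (9.2800,10.9608)

Fx=-2.8800 Fy=-4.1569 x'=9.2800 y'=10.9608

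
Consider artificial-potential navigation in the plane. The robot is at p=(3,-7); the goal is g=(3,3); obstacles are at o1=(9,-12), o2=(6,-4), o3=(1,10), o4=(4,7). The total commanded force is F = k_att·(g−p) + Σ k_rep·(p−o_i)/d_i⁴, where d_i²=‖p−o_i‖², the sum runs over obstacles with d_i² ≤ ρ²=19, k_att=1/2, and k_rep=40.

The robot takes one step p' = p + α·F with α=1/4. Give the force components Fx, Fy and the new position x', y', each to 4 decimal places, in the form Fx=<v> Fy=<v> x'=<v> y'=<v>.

Fx=-0.3704 Fy=4.6296 x'=2.9074 y'=-5.8426

F_att = 1/2·(g−p) = 1/2·(0,10) = (0.0000,5.0000)
o1: d²=61 > ρ²=19 → inactive
o2: d²=18 ≤ ρ²=19; F_rep = 40·(-3,-3)/18² = (-0.3704,-0.3704)
o3: d²=293 > ρ²=19 → inactive
o4: d²=197 > ρ²=19 → inactive
F = F_att + ΣF_rep = (-0.3704,4.6296)
p' = p + 1/4·F = (2.9074,-5.8426)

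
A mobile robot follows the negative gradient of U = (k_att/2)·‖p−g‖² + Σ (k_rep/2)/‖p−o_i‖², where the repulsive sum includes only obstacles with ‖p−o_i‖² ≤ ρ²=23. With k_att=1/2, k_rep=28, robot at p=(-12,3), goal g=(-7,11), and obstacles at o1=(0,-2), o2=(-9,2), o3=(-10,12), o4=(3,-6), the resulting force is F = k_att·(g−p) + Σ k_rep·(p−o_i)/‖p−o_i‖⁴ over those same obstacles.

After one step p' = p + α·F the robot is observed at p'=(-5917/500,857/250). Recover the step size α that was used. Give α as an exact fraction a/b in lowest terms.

F_att = 1/2·(g−p) = 1/2·(5,8) = (2.5000,4.0000)
o1: d²=169 > ρ²=23 → inactive
o2: d²=10 ≤ ρ²=23; F_rep = 28·(-3,1)/10² = (-0.8400,0.2800)
o3: d²=85 > ρ²=23 → inactive
o4: d²=306 > ρ²=23 → inactive
F = F_att + ΣF_rep = (1.6600,4.2800)
Δp = p'−p = (0.1660,0.4280); α = Δx/Fx = (83/500) / (83/50) = 1/10
check: Δy/Fy = (107/250) / (107/25) = 1/10 ✓

α = 1/10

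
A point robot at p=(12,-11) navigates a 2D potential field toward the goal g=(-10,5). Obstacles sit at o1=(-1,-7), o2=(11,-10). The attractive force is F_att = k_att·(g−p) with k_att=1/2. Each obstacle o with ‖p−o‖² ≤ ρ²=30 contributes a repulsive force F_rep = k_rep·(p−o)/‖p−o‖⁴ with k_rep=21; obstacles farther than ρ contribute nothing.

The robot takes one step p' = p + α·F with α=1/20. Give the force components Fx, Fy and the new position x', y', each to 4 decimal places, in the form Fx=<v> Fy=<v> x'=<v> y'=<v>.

F_att = 1/2·(g−p) = 1/2·(-22,16) = (-11.0000,8.0000)
o1: d²=185 > ρ²=30 → inactive
o2: d²=2 ≤ ρ²=30; F_rep = 21·(1,-1)/2² = (5.2500,-5.2500)
F = F_att + ΣF_rep = (-5.7500,2.7500)
p' = p + 1/20·F = (11.7125,-10.8625)

Fx=-5.7500 Fy=2.7500 x'=11.7125 y'=-10.8625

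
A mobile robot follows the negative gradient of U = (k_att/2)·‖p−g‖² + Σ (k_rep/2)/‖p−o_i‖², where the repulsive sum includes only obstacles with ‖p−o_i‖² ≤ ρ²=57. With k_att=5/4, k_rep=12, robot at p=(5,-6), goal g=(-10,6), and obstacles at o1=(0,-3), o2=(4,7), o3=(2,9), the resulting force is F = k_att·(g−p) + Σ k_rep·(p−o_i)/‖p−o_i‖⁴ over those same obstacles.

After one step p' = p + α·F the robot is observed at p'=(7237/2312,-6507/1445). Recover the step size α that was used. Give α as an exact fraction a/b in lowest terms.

α = 1/10

F_att = 5/4·(g−p) = 5/4·(-15,12) = (-18.7500,15.0000)
o1: d²=34 ≤ ρ²=57; F_rep = 12·(5,-3)/34² = (0.0519,-0.0311)
o2: d²=170 > ρ²=57 → inactive
o3: d²=234 > ρ²=57 → inactive
F = F_att + ΣF_rep = (-18.6981,14.9689)
Δp = p'−p = (-1.8698,1.4969); α = Δx/Fx = (-4323/2312) / (-21615/1156) = 1/10
check: Δy/Fy = (2163/1445) / (4326/289) = 1/10 ✓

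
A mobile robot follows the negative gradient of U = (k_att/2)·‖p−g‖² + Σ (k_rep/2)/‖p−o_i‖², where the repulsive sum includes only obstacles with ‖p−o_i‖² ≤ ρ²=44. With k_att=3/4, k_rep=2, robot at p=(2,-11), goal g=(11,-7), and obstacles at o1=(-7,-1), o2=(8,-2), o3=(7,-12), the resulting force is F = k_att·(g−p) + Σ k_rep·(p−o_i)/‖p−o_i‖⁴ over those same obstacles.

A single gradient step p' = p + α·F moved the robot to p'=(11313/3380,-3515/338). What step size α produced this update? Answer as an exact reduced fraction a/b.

F_att = 3/4·(g−p) = 3/4·(9,4) = (6.7500,3.0000)
o1: d²=181 > ρ²=44 → inactive
o2: d²=117 > ρ²=44 → inactive
o3: d²=26 ≤ ρ²=44; F_rep = 2·(-5,1)/26² = (-0.0148,0.0030)
F = F_att + ΣF_rep = (6.7352,3.0030)
Δp = p'−p = (1.3470,0.6006); α = Δx/Fx = (4553/3380) / (4553/676) = 1/5
check: Δy/Fy = (203/338) / (1015/338) = 1/5 ✓

α = 1/5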